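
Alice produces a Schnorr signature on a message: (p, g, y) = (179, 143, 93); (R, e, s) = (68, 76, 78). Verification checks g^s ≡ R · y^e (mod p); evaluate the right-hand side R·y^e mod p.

93^2 = 8649 ≡ 57
93^4 ≡ 57^2 = 3249 ≡ 27
93^8 ≡ 27^2 = 729 ≡ 13
93^16 ≡ 13^2 = 169
93^32 ≡ 169^2 = 28561 ≡ 100
93^64 ≡ 100^2 = 10000 ≡ 155
76 = 64 + 8 + 4, so 93^76 ≡ 155·13·27 ≡ 168 (mod 179)
R · y^e ≡ 68·168 = 11424 ≡ 147 (mod 179)

147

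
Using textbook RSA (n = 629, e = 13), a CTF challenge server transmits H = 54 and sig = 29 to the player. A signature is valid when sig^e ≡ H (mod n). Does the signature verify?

does not verify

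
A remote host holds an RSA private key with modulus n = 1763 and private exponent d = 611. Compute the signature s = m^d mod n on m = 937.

177

m^611 mod 1763 = 177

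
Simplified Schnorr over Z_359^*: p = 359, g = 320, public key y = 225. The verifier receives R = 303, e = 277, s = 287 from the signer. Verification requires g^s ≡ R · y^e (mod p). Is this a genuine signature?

g^s mod p:
Squares mod 359: 320^1≡320, 320^2≡85, 320^4≡45, 320^8≡230, 320^16≡127, 320^32≡333, 320^64≡317, 320^128≡328, 320^256≡243
287 = 256 + 16 + 8 + 4 + 2 + 1, so 320^287 ≡ 243·127·230·45·85·320 ≡ 162 (mod 359)
R · y^e mod p:
Squares mod 359: 225^1≡225, 225^2≡6, 225^4≡36, 225^8≡219, 225^16≡214, 225^32≡203, 225^64≡283, 225^128≡32, 225^256≡306
277 = 256 + 16 + 4 + 1, so 225^277 ≡ 306·214·36·225 ≡ 54 (mod 359)
303·54 = 16362 ≡ 207 (mod 359)
162 ≠ 207; the check fails.

forged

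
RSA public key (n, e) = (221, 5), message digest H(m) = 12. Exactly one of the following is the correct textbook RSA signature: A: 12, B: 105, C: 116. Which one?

C

Candidate A: Squares mod 221: 12^1≡12, 12^2≡144, 12^4≡183; 5 = 4 + 1, so 12^5 ≡ 183·12 ≡ 207 (mod 221)
Candidate B: Squares mod 221: 105^1≡105, 105^2≡196, 105^4≡183; 5 = 4 + 1, so 105^5 ≡ 183·105 ≡ 209 (mod 221)
Candidate C: Squares mod 221: 116^1≡116, 116^2≡196, 116^4≡183; 5 = 4 + 1, so 116^5 ≡ 183·116 ≡ 12 (mod 221)
  → matches H(m) = 12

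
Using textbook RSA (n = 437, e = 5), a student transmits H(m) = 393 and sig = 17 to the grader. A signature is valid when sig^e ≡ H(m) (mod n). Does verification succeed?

fails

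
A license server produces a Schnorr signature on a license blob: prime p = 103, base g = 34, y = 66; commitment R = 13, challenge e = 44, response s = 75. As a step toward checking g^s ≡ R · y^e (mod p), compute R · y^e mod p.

30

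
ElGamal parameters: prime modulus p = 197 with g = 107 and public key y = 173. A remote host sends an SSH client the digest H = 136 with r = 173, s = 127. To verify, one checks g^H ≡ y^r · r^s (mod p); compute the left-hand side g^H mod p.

107^2 = 11449 ≡ 23
107^4 ≡ 23^2 = 529 ≡ 135
107^8 ≡ 135^2 = 18225 ≡ 101
107^16 ≡ 101^2 = 10201 ≡ 154
107^32 ≡ 154^2 = 23716 ≡ 76
107^64 ≡ 76^2 = 5776 ≡ 63
107^128 ≡ 63^2 = 3969 ≡ 29
136 = 128 + 8, so 107^136 ≡ 29·101 ≡ 171 (mod 197)

171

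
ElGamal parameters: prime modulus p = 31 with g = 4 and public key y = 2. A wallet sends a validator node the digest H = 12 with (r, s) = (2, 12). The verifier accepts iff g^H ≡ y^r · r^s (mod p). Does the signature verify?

verifies

Left side g^H mod p:
4^2 = 16
4^4 ≡ 16^2 = 256 ≡ 8
4^8 ≡ 8^2 = 64 ≡ 2
12 = 8 + 4, so 4^12 ≡ 2·8 ≡ 16 (mod 31)
Right side y^r · r^s mod p:
2^2 = 4
2^2 = 4
2^4 ≡ 4^2 = 16
2^8 ≡ 16^2 = 256 ≡ 8
12 = 8 + 4, so 2^12 ≡ 8·16 ≡ 4 (mod 31)
4·4 = 16 ≡ 16 (mod 31)
16 ≡ 16 (mod 31), so the signature is genuine.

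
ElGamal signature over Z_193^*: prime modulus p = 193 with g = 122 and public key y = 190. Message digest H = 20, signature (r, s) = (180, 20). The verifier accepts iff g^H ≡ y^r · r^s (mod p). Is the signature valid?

Left side g^H mod p:
Squares mod 193: 122^1≡122, 122^2≡23, 122^4≡143, 122^8≡184, 122^16≡81
20 = 16 + 4, so 122^20 ≡ 81·143 ≡ 3 (mod 193)
Right side y^r · r^s mod p:
Squares mod 193: 190^1≡190, 190^2≡9, 190^4≡81, 190^8≡192, 190^16≡1, 190^32≡1, 190^64≡1, 190^128≡1
180 = 128 + 32 + 16 + 4, so 190^180 ≡ 1·1·1·81 ≡ 81 (mod 193)
Squares mod 193: 180^1≡180, 180^2≡169, 180^4≡190, 180^8≡9, 180^16≡81
20 = 16 + 4, so 180^20 ≡ 81·190 ≡ 143 (mod 193)
81·143 = 11583 ≡ 3 (mod 193)
3 ≡ 3 (mod 193), so the signature is genuine.

valid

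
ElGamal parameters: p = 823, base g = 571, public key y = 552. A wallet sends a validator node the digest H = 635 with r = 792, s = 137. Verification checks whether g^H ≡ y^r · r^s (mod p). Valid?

no

Left side g^H mod p:
571^2 = 326041 ≡ 133
571^4 ≡ 133^2 = 17689 ≡ 406
571^8 ≡ 406^2 = 164836 ≡ 236
571^16 ≡ 236^2 = 55696 ≡ 555
571^32 ≡ 555^2 = 308025 ≡ 223
571^64 ≡ 223^2 = 49729 ≡ 349
571^128 ≡ 349^2 = 121801 ≡ 820
571^256 ≡ 820^2 = 672400 ≡ 9
571^512 ≡ 9^2 = 81
635 = 512 + 64 + 32 + 16 + 8 + 2 + 1, so 571^635 ≡ 81·349·223·555·236·133·571 ≡ 251 (mod 823)
Right side y^r · r^s mod p:
552^2 = 304704 ≡ 194
552^4 ≡ 194^2 = 37636 ≡ 601
552^8 ≡ 601^2 = 361201 ≡ 727
552^16 ≡ 727^2 = 528529 ≡ 163
552^32 ≡ 163^2 = 26569 ≡ 233
552^64 ≡ 233^2 = 54289 ≡ 794
552^128 ≡ 794^2 = 630436 ≡ 18
552^256 ≡ 18^2 = 324
552^512 ≡ 324^2 = 104976 ≡ 455
792 = 512 + 256 + 16 + 8, so 552^792 ≡ 455·324·163·727 ≡ 513 (mod 823)
792^2 = 627264 ≡ 138
792^4 ≡ 138^2 = 19044 ≡ 115
792^8 ≡ 115^2 = 13225 ≡ 57
792^16 ≡ 57^2 = 3249 ≡ 780
792^32 ≡ 780^2 = 608400 ≡ 203
792^64 ≡ 203^2 = 41209 ≡ 59
792^128 ≡ 59^2 = 3481 ≡ 189
137 = 128 + 8 + 1, so 792^137 ≡ 189·57·792 ≡ 175 (mod 823)
513·175 = 89775 ≡ 68 (mod 823)
251 ≠ 68, so verification fails.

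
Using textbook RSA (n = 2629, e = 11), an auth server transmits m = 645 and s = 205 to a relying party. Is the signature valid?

valid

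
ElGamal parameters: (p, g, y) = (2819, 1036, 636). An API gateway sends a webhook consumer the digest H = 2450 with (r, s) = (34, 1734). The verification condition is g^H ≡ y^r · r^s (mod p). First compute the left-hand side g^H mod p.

1036^2450 mod 2819 = 173

173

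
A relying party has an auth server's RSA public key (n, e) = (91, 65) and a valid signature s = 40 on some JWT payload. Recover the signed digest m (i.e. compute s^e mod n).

66

s^2 ≡ 40^2 = 1600 ≡ 53
s^4 ≡ 53^2 = 2809 ≡ 79
s^8 ≡ 79^2 = 6241 ≡ 53
s^16 ≡ 53^2 = 2809 ≡ 79
s^32 ≡ 79^2 = 6241 ≡ 53
s^64 ≡ 53^2 = 2809 ≡ 79
65 = 64 + 1, so s^65 ≡ 79·40 ≡ 66 (mod 91)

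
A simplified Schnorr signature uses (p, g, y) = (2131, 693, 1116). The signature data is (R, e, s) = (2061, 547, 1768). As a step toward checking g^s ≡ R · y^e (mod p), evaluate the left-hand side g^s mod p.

693^2 = 480249 ≡ 774
693^4 ≡ 774^2 = 599076 ≡ 265
693^8 ≡ 265^2 = 70225 ≡ 2033
693^16 ≡ 2033^2 = 4133089 ≡ 1080
693^32 ≡ 1080^2 = 1166400 ≡ 743
693^64 ≡ 743^2 = 552049 ≡ 120
693^128 ≡ 120^2 = 14400 ≡ 1614
693^256 ≡ 1614^2 = 2604996 ≡ 914
693^512 ≡ 914^2 = 835396 ≡ 44
693^1024 ≡ 44^2 = 1936
1768 = 1024 + 512 + 128 + 64 + 32 + 8, so 693^1768 ≡ 1936·44·1614·120·743·2033 ≡ 120 (mod 2131)

120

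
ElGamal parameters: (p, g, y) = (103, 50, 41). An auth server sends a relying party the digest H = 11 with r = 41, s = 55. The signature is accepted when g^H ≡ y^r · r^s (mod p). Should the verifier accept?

reject

Left side g^H mod p:
Squares mod 103: 50^1≡50, 50^2≡28, 50^4≡63, 50^8≡55
11 = 8 + 2 + 1, so 50^11 ≡ 55·28·50 ≡ 59 (mod 103)
Right side y^r · r^s mod p:
Squares mod 103: 41^1≡41, 41^2≡33, 41^4≡59, 41^8≡82, 41^16≡29, 41^32≡17
41 = 32 + 8 + 1, so 41^41 ≡ 17·82·41 ≡ 92 (mod 103)
Squares mod 103: 41^1≡41, 41^2≡33, 41^4≡59, 41^8≡82, 41^16≡29, 41^32≡17
55 = 32 + 16 + 4 + 2 + 1, so 41^55 ≡ 17·29·59·33·41 ≡ 59 (mod 103)
92·59 = 5428 ≡ 72 (mod 103)
59 ≠ 72, so verification fails.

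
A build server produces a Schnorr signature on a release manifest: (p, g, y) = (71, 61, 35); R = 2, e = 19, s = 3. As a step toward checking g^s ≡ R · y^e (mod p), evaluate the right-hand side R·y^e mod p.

65

Squares mod 71: 35^1≡35, 35^2≡18, 35^4≡40, 35^8≡38, 35^16≡24
19 = 16 + 2 + 1, so 35^19 ≡ 24·18·35 ≡ 68 (mod 71)
R · y^e ≡ 2·68 = 136 ≡ 65 (mod 71)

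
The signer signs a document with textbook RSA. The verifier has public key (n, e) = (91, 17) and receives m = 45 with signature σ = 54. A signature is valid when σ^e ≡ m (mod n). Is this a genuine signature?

σ^2 ≡ 54^2 = 2916 ≡ 4
σ^4 ≡ 4^2 = 16
σ^8 ≡ 16^2 = 256 ≡ 74
σ^16 ≡ 74^2 = 5476 ≡ 16
17 = 16 + 1, so σ^17 ≡ 16·54 ≡ 45 (mod 91)
σ^17 mod 91 = 45 matches m.

genuine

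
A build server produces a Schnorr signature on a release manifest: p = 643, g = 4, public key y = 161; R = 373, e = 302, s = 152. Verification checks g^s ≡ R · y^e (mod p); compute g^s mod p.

Squares mod 643: 4^1≡4, 4^2≡16, 4^4≡256, 4^8≡593, 4^16≡571, 4^32≡40, 4^64≡314, 4^128≡217
152 = 128 + 16 + 8, so 4^152 ≡ 217·571·593 ≡ 598 (mod 643)

598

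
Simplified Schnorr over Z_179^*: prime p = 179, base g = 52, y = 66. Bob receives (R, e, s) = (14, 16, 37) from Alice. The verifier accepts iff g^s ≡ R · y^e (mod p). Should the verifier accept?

g^s mod p:
Squares mod 179: 52^1≡52, 52^2≡19, 52^4≡3, 52^8≡9, 52^16≡81, 52^32≡117
37 = 32 + 4 + 1, so 52^37 ≡ 117·3·52 ≡ 173 (mod 179)
R · y^e mod p:
Squares mod 179: 66^1≡66, 66^2≡60, 66^4≡20, 66^8≡42, 66^16≡153
66^16 ≡ 153 (mod 179)
14·153 = 2142 ≡ 173 (mod 179)
173 ≡ 173 (mod 179); signature holds.

accept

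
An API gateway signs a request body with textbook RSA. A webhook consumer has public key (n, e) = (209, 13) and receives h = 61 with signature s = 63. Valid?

yes

s^2 ≡ 63^2 = 3969 ≡ 207
s^4 ≡ 207^2 = 42849 ≡ 4
s^8 ≡ 4^2 = 16
13 = 8 + 4 + 1, so s^13 ≡ 16·4·63 ≡ 61 (mod 209)
61 = h, so the signature checks out.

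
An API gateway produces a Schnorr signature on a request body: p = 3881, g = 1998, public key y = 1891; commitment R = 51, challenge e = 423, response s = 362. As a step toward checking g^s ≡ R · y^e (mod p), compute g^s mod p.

1998^2 = 3992004 ≡ 2336
1998^4 ≡ 2336^2 = 5456896 ≡ 210
1998^8 ≡ 210^2 = 44100 ≡ 1409
1998^16 ≡ 1409^2 = 1985281 ≡ 2090
1998^32 ≡ 2090^2 = 4368100 ≡ 1975
1998^64 ≡ 1975^2 = 3900625 ≡ 220
1998^128 ≡ 220^2 = 48400 ≡ 1828
1998^256 ≡ 1828^2 = 3341584 ≡ 43
362 = 256 + 64 + 32 + 8 + 2, so 1998^362 ≡ 43·220·1975·1409·2336 ≡ 2665 (mod 3881)

2665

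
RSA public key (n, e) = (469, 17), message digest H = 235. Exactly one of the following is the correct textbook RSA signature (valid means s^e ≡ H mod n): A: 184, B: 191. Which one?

Candidate A: 184^2 = 33856 ≡ 88; 184^4 ≡ 88^2 = 7744 ≡ 240; 184^8 ≡ 240^2 = 57600 ≡ 382; 184^16 ≡ 382^2 = 145924 ≡ 65; 17 = 16 + 1, so 184^17 ≡ 65·184 ≡ 235 (mod 469)
  → matches H = 235
Candidate B: 191^2 = 36481 ≡ 368; 191^4 ≡ 368^2 = 135424 ≡ 352; 191^8 ≡ 352^2 = 123904 ≡ 88; 191^16 ≡ 88^2 = 7744 ≡ 240; 17 = 16 + 1, so 191^17 ≡ 240·191 ≡ 347 (mod 469)

A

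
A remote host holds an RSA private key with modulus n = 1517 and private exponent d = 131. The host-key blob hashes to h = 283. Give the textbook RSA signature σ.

775

Squares mod 1517: h^1≡283, h^2≡1205, h^4≡256, h^8≡305, h^16≡488, h^32≡1492, h^64≡625, h^128≡756
131 = 128 + 2 + 1, so h^131 ≡ 756·1205·283 ≡ 775 (mod 1517)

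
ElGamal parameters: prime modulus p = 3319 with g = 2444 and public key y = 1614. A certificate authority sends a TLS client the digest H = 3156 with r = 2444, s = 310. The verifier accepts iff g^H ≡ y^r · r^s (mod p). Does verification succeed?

Left side g^H mod p:
2444^2 = 5973136 ≡ 2255
2444^4 ≡ 2255^2 = 5085025 ≡ 317
2444^8 ≡ 317^2 = 100489 ≡ 919
2444^16 ≡ 919^2 = 844561 ≡ 1535
2444^32 ≡ 1535^2 = 2356225 ≡ 3054
2444^64 ≡ 3054^2 = 9326916 ≡ 526
2444^128 ≡ 526^2 = 276676 ≡ 1199
2444^256 ≡ 1199^2 = 1437601 ≡ 474
2444^512 ≡ 474^2 = 224676 ≡ 2303
2444^1024 ≡ 2303^2 = 5303809 ≡ 47
2444^2048 ≡ 47^2 = 2209
3156 = 2048 + 1024 + 64 + 16 + 4, so 2444^3156 ≡ 2209·47·526·1535·317 ≡ 2795 (mod 3319)
Right side y^r · r^s mod p:
1614^2 = 2604996 ≡ 2900
1614^4 ≡ 2900^2 = 8410000 ≡ 2973
1614^8 ≡ 2973^2 = 8838729 ≡ 232
1614^16 ≡ 232^2 = 53824 ≡ 720
1614^32 ≡ 720^2 = 518400 ≡ 636
1614^64 ≡ 636^2 = 404496 ≡ 2897
1614^128 ≡ 2897^2 = 8392609 ≡ 2177
1614^256 ≡ 2177^2 = 4739329 ≡ 3116
1614^512 ≡ 3116^2 = 9709456 ≡ 1381
1614^1024 ≡ 1381^2 = 1907161 ≡ 2055
1614^2048 ≡ 2055^2 = 4223025 ≡ 1257
2444 = 2048 + 256 + 128 + 8 + 4, so 1614^2444 ≡ 1257·3116·2177·232·2973 ≡ 1909 (mod 3319)
2444^2 = 5973136 ≡ 2255
2444^4 ≡ 2255^2 = 5085025 ≡ 317
2444^8 ≡ 317^2 = 100489 ≡ 919
2444^16 ≡ 919^2 = 844561 ≡ 1535
2444^32 ≡ 1535^2 = 2356225 ≡ 3054
2444^64 ≡ 3054^2 = 9326916 ≡ 526
2444^128 ≡ 526^2 = 276676 ≡ 1199
2444^256 ≡ 1199^2 = 1437601 ≡ 474
310 = 256 + 32 + 16 + 4 + 2, so 2444^310 ≡ 474·3054·1535·317·2255 ≡ 2552 (mod 3319)
1909·2552 = 4871768 ≡ 2795 (mod 3319)
2795 ≡ 2795 (mod 3319), so the signature is genuine.

passes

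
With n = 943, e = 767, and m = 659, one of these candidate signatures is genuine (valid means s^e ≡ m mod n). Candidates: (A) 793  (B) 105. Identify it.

A

Candidate A: Squares mod 943: 793^1≡793, 793^2≡811, 793^4≡450, 793^8≡698, 793^16≡616, 793^32≡370, 793^64≡165, 793^128≡821, 793^256≡739, 793^512≡124; 767 = 512 + 128 + 64 + 32 + 16 + 8 + 4 + 2 + 1, so 793^767 ≡ 124·821·165·370·616·698·450·811·793 ≡ 659 (mod 943)
  → matches m = 659
Candidate B: Squares mod 943: 105^1≡105, 105^2≡652, 105^4≡754, 105^8≡830, 105^16≡510, 105^32≡775, 105^64≡877, 105^128≡584, 105^256≡633, 105^512≡857; 767 = 512 + 128 + 64 + 32 + 16 + 8 + 4 + 2 + 1, so 105^767 ≡ 857·584·877·775·510·830·754·652·105 ≡ 209 (mod 943)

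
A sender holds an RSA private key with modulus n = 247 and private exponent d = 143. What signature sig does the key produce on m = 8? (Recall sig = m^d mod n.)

31

Squares mod 247: m^1≡8, m^2≡64, m^4≡144, m^8≡235, m^16≡144, m^32≡235, m^64≡144, m^128≡235
143 = 128 + 8 + 4 + 2 + 1, so m^143 ≡ 235·235·144·64·8 ≡ 31 (mod 247)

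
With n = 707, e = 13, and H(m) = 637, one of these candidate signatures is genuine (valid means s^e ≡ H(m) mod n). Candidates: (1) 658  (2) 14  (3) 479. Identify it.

Candidate 1: Squares mod 707: 658^1≡658, 658^2≡280, 658^4≡630, 658^8≡273; 13 = 8 + 4 + 1, so 658^13 ≡ 273·630·658 ≡ 637 (mod 707)
  → matches H(m) = 637
Candidate 2: Squares mod 707: 14^1≡14, 14^2≡196, 14^4≡238, 14^8≡84; 13 = 8 + 4 + 1, so 14^13 ≡ 84·238·14 ≡ 623 (mod 707)
Candidate 3: Squares mod 707: 479^1≡479, 479^2≡373, 479^4≡557, 479^8≡583; 13 = 8 + 4 + 1, so 479^13 ≡ 583·557·479 ≡ 493 (mod 707)

1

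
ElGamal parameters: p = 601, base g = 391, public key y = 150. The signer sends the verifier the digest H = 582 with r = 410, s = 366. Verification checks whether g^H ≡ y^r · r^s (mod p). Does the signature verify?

Left side g^H mod p:
Squares mod 601: 391^1≡391, 391^2≡227, 391^4≡444, 391^8≡8, 391^16≡64, 391^32≡490, 391^64≡301, 391^128≡451, 391^256≡263, 391^512≡54
582 = 512 + 64 + 4 + 2, so 391^582 ≡ 54·301·444·227 ≡ 549 (mod 601)
Right side y^r · r^s mod p:
Squares mod 601: 150^1≡150, 150^2≡263, 150^4≡54, 150^8≡512, 150^16≡108, 150^32≡245, 150^64≡526, 150^128≡216, 150^256≡379
410 = 256 + 128 + 16 + 8 + 2, so 150^410 ≡ 379·216·108·512·263 ≡ 32 (mod 601)
Squares mod 601: 410^1≡410, 410^2≡421, 410^4≡547, 410^8≡512, 410^16≡108, 410^32≡245, 410^64≡526, 410^128≡216, 410^256≡379
366 = 256 + 64 + 32 + 8 + 4 + 2, so 410^366 ≡ 379·526·245·512·547·421 ≡ 323 (mod 601)
32·323 = 10336 ≡ 119 (mod 601)
549 ≠ 119, so verification fails.

does not verify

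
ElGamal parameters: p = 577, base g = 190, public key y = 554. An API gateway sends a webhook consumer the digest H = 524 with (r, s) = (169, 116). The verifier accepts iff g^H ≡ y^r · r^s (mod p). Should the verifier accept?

reject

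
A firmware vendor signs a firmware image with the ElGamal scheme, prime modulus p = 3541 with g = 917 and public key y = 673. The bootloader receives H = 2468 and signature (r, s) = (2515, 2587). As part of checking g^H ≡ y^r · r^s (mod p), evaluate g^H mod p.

917^2468 mod 3541 = 423

423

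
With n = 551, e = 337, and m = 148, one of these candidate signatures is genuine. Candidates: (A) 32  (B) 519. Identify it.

Candidate A: Squares mod 551: 32^1≡32, 32^2≡473, 32^4≡23, 32^8≡529, 32^16≡484, 32^32≡81, 32^64≡500, 32^128≡397, 32^256≡23; 337 = 256 + 64 + 16 + 1, so 32^337 ≡ 23·500·484·32 ≡ 148 (mod 551)
  → matches m = 148
Candidate B: Squares mod 551: 519^1≡519, 519^2≡473, 519^4≡23, 519^8≡529, 519^16≡484, 519^32≡81, 519^64≡500, 519^128≡397, 519^256≡23; 337 = 256 + 64 + 16 + 1, so 519^337 ≡ 23·500·484·519 ≡ 403 (mod 551)

A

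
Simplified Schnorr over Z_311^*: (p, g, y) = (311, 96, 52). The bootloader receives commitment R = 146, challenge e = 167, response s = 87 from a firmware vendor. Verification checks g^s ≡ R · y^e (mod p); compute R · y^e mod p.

125

52^2 = 2704 ≡ 216
52^4 ≡ 216^2 = 46656 ≡ 6
52^8 ≡ 6^2 = 36
52^16 ≡ 36^2 = 1296 ≡ 52
52^32 ≡ 52^2 = 2704 ≡ 216
52^64 ≡ 216^2 = 46656 ≡ 6
52^128 ≡ 6^2 = 36
167 = 128 + 32 + 4 + 2 + 1, so 52^167 ≡ 36·216·6·216·52 ≡ 216 (mod 311)
R · y^e ≡ 146·216 = 31536 ≡ 125 (mod 311)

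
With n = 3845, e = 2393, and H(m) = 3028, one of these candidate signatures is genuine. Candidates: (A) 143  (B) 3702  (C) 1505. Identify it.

Candidate A: Squares mod 3845: 143^1≡143, 143^2≡1224, 143^4≡2471, 143^8≡3826, 143^16≡361, 143^32≡3436, 143^64≡1946, 143^128≡3436, 143^256≡1946, 143^512≡3436, 143^1024≡1946, 143^2048≡3436; 2393 = 2048 + 256 + 64 + 16 + 8 + 1, so 143^2393 ≡ 3436·1946·1946·361·3826·143 ≡ 3028 (mod 3845)
  → matches H(m) = 3028
Candidate B: Squares mod 3845: 3702^1≡3702, 3702^2≡1224, 3702^4≡2471, 3702^8≡3826, 3702^16≡361, 3702^32≡3436, 3702^64≡1946, 3702^128≡3436, 3702^256≡1946, 3702^512≡3436, 3702^1024≡1946, 3702^2048≡3436; 2393 = 2048 + 256 + 64 + 16 + 8 + 1, so 3702^2393 ≡ 3436·1946·1946·361·3826·3702 ≡ 817 (mod 3845)
Candidate C: Squares mod 3845: 1505^1≡1505, 1505^2≡320, 1505^4≡2430, 1505^8≡2825, 1505^16≡2250, 1505^32≡2480, 1505^64≡2245, 1505^128≡3075, 1505^256≡770, 1505^512≡770, 1505^1024≡770, 1505^2048≡770; 2393 = 2048 + 256 + 64 + 16 + 8 + 1, so 1505^2393 ≡ 770·770·2245·2250·2825·1505 ≡ 1675 (mod 3845)

A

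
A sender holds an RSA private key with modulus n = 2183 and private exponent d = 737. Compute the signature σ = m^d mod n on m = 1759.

Squares mod 2183: m^1≡1759, m^2≡770, m^4≡1307, m^8≡1143, m^16≡1015, m^32≡2032, m^64≡971, m^128≡1968, m^256≡382, m^512≡1846
737 = 512 + 128 + 64 + 32 + 1, so m^737 ≡ 1846·1968·971·2032·1759 ≡ 1319 (mod 2183)

1319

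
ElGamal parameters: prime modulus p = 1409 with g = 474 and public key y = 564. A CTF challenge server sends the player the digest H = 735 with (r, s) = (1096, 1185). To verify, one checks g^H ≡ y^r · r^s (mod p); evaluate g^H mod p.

474^2 = 224676 ≡ 645
474^4 ≡ 645^2 = 416025 ≡ 370
474^8 ≡ 370^2 = 136900 ≡ 227
474^16 ≡ 227^2 = 51529 ≡ 805
474^32 ≡ 805^2 = 648025 ≡ 1294
474^64 ≡ 1294^2 = 1674436 ≡ 544
474^128 ≡ 544^2 = 295936 ≡ 46
474^256 ≡ 46^2 = 2116 ≡ 707
474^512 ≡ 707^2 = 499849 ≡ 1063
735 = 512 + 128 + 64 + 16 + 8 + 4 + 2 + 1, so 474^735 ≡ 1063·46·544·805·227·370·645·474 ≡ 407 (mod 1409)

407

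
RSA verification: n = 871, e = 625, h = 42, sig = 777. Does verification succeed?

fails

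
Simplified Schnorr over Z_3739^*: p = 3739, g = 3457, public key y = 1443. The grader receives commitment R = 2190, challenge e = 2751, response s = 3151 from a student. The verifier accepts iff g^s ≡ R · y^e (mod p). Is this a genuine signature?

g^s mod p:
Squares mod 3739: 3457^1≡3457, 3457^2≡1005, 3457^4≡495, 3457^8≡1990, 3457^16≡499, 3457^32≡2227, 3457^64≡1615, 3457^128≡2142, 3457^256≡411, 3457^512≡666, 3457^1024≡2354, 3457^2048≡118
3151 = 2048 + 1024 + 64 + 8 + 4 + 2 + 1, so 3457^3151 ≡ 118·2354·1615·1990·495·1005·3457 ≡ 2958 (mod 3739)
R · y^e mod p:
Squares mod 3739: 1443^1≡1443, 1443^2≡3365, 1443^4≡1533, 1443^8≡1997, 1443^16≡2235, 1443^32≡3660, 1443^64≡2502, 1443^128≡918, 1443^256≡1449, 1443^512≡2022, 1443^1024≡1757, 1443^2048≡2374
2751 = 2048 + 512 + 128 + 32 + 16 + 8 + 4 + 2 + 1, so 1443^2751 ≡ 2374·2022·918·3660·2235·1997·1533·3365·1443 ≡ 1415 (mod 3739)
2190·1415 = 3098850 ≡ 2958 (mod 3739)
2958 ≡ 2958 (mod 3739); signature holds.

genuine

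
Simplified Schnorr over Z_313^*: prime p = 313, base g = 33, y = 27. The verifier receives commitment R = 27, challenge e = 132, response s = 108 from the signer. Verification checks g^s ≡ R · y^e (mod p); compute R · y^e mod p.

277

Squares mod 313: 27^1≡27, 27^2≡103, 27^4≡280, 27^8≡150, 27^16≡277, 27^32≡44, 27^64≡58, 27^128≡234
132 = 128 + 4, so 27^132 ≡ 234·280 ≡ 103 (mod 313)
R · y^e ≡ 27·103 = 2781 ≡ 277 (mod 313)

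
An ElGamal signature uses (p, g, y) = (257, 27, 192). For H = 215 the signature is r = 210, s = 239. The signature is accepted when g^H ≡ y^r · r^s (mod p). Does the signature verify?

verifies

Left side g^H mod p:
Squares mod 257: 27^1≡27, 27^2≡215, 27^4≡222, 27^8≡197, 27^16≡2, 27^32≡4, 27^64≡16, 27^128≡256
215 = 128 + 64 + 16 + 4 + 2 + 1, so 27^215 ≡ 256·16·2·222·215·27 ≡ 14 (mod 257)
Right side y^r · r^s mod p:
Squares mod 257: 192^1≡192, 192^2≡113, 192^4≡176, 192^8≡136, 192^16≡249, 192^32≡64, 192^64≡241, 192^128≡256
210 = 128 + 64 + 16 + 2, so 192^210 ≡ 256·241·249·113 ≡ 185 (mod 257)
Squares mod 257: 210^1≡210, 210^2≡153, 210^4≡22, 210^8≡227, 210^16≡129, 210^32≡193, 210^64≡241, 210^128≡256
239 = 128 + 64 + 32 + 8 + 4 + 2 + 1, so 210^239 ≡ 256·241·193·227·22·153·210 ≡ 164 (mod 257)
185·164 = 30340 ≡ 14 (mod 257)
14 ≡ 14 (mod 257), so the signature is genuine.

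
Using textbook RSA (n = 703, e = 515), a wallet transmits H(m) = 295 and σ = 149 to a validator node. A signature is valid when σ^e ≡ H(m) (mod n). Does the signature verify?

σ^2 ≡ 149^2 = 22201 ≡ 408
σ^4 ≡ 408^2 = 166464 ≡ 556
σ^8 ≡ 556^2 = 309136 ≡ 519
σ^16 ≡ 519^2 = 269361 ≡ 112
σ^32 ≡ 112^2 = 12544 ≡ 593
σ^64 ≡ 593^2 = 351649 ≡ 149
σ^128 ≡ 149^2 = 22201 ≡ 408
σ^256 ≡ 408^2 = 166464 ≡ 556
σ^512 ≡ 556^2 = 309136 ≡ 519
515 = 512 + 2 + 1, so σ^515 ≡ 519·408·149 ≡ 408 (mod 703)
408 ≠ 295, so verification fails.

does not verify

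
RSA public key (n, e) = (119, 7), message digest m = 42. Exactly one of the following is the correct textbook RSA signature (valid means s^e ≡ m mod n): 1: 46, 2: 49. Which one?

Candidate 1: 46^2 = 2116 ≡ 93; 46^4 ≡ 93^2 = 8649 ≡ 81; 7 = 4 + 2 + 1, so 46^7 ≡ 81·93·46 ≡ 109 (mod 119)
Candidate 2: 49^2 = 2401 ≡ 21; 49^4 ≡ 21^2 = 441 ≡ 84; 7 = 4 + 2 + 1, so 49^7 ≡ 84·21·49 ≡ 42 (mod 119)
  → matches m = 42

2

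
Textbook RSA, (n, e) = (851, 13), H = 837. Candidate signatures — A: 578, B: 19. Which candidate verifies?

Candidate A: Squares mod 851: 578^1≡578, 578^2≡492, 578^4≡380, 578^8≡581; 13 = 8 + 4 + 1, so 578^13 ≡ 581·380·578 ≡ 837 (mod 851)
  → matches H = 837
Candidate B: Squares mod 851: 19^1≡19, 19^2≡361, 19^4≡118, 19^8≡308; 13 = 8 + 4 + 1, so 19^13 ≡ 308·118·19 ≡ 375 (mod 851)

A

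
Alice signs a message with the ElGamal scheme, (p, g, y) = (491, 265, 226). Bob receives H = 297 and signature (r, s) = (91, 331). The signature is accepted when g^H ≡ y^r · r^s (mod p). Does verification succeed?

Left side g^H mod p:
265^2 = 70225 ≡ 12
265^4 ≡ 12^2 = 144
265^8 ≡ 144^2 = 20736 ≡ 114
265^16 ≡ 114^2 = 12996 ≡ 230
265^32 ≡ 230^2 = 52900 ≡ 363
265^64 ≡ 363^2 = 131769 ≡ 181
265^128 ≡ 181^2 = 32761 ≡ 355
265^256 ≡ 355^2 = 126025 ≡ 329
297 = 256 + 32 + 8 + 1, so 265^297 ≡ 329·363·114·265 ≡ 66 (mod 491)
Right side y^r · r^s mod p:
226^2 = 51076 ≡ 12
226^4 ≡ 12^2 = 144
226^8 ≡ 144^2 = 20736 ≡ 114
226^16 ≡ 114^2 = 12996 ≡ 230
226^32 ≡ 230^2 = 52900 ≡ 363
226^64 ≡ 363^2 = 131769 ≡ 181
91 = 64 + 16 + 8 + 2 + 1, so 226^91 ≡ 181·230·114·12·226 ≡ 316 (mod 491)
91^2 = 8281 ≡ 425
91^4 ≡ 425^2 = 180625 ≡ 428
91^8 ≡ 428^2 = 183184 ≡ 41
91^16 ≡ 41^2 = 1681 ≡ 208
91^32 ≡ 208^2 = 43264 ≡ 56
91^64 ≡ 56^2 = 3136 ≡ 190
91^128 ≡ 190^2 = 36100 ≡ 257
91^256 ≡ 257^2 = 66049 ≡ 255
331 = 256 + 64 + 8 + 2 + 1, so 91^331 ≡ 255·190·41·425·91 ≡ 283 (mod 491)
316·283 = 89428 ≡ 66 (mod 491)
66 ≡ 66 (mod 491), so the signature is genuine.

passes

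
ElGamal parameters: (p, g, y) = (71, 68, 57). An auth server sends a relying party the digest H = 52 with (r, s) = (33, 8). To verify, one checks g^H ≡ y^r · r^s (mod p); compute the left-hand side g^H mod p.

38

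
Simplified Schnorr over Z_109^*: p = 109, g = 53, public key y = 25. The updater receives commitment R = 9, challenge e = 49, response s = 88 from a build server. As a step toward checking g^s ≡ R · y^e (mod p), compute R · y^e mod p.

25^49 mod 109 = 9
R · y^e ≡ 9·9 = 81 ≡ 81 (mod 109)

81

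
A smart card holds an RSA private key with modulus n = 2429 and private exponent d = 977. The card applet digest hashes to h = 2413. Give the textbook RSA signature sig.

1823

h^2 ≡ 2413^2 = 5822569 ≡ 256
h^4 ≡ 256^2 = 65536 ≡ 2382
h^8 ≡ 2382^2 = 5673924 ≡ 2209
h^16 ≡ 2209^2 = 4879681 ≡ 2249
h^32 ≡ 2249^2 = 5058001 ≡ 823
h^64 ≡ 823^2 = 677329 ≡ 2067
h^128 ≡ 2067^2 = 4272489 ≡ 2307
h^256 ≡ 2307^2 = 5322249 ≡ 310
h^512 ≡ 310^2 = 96100 ≡ 1369
977 = 512 + 256 + 128 + 64 + 16 + 1, so h^977 ≡ 1369·310·2307·2067·2249·2413 ≡ 1823 (mod 2429)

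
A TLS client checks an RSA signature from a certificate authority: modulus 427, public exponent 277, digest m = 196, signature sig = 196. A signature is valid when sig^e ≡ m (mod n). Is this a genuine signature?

sig^277 mod 427 = 196
sig^277 mod 427 = 196 matches m.

genuine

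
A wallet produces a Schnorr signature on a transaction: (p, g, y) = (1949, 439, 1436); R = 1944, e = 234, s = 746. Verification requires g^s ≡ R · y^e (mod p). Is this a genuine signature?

forged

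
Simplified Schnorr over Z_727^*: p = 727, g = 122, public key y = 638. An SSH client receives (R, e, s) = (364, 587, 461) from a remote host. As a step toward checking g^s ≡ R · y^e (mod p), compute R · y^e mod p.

Squares mod 727: 638^1≡638, 638^2≡651, 638^4≡687, 638^8≡146, 638^16≡233, 638^32≡491, 638^64≡444, 638^128≡119, 638^256≡348, 638^512≡422
587 = 512 + 64 + 8 + 2 + 1, so 638^587 ≡ 422·444·146·651·638 ≡ 208 (mod 727)
R · y^e ≡ 364·208 = 75712 ≡ 104 (mod 727)

104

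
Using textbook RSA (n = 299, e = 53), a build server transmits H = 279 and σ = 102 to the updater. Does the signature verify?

does not verify

Squares mod 299: σ^1≡102, σ^2≡238, σ^4≡133, σ^8≡48, σ^16≡211, σ^32≡269
53 = 32 + 16 + 4 + 1, so σ^53 ≡ 269·211·133·102 ≡ 20 (mod 299)
σ^53 mod 299 = 20, but H = 279.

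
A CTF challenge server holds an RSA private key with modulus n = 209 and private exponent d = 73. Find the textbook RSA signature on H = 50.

183

H^2 ≡ 50^2 = 2500 ≡ 201
H^4 ≡ 201^2 = 40401 ≡ 64
H^8 ≡ 64^2 = 4096 ≡ 125
H^16 ≡ 125^2 = 15625 ≡ 159
H^32 ≡ 159^2 = 25281 ≡ 201
H^64 ≡ 201^2 = 40401 ≡ 64
73 = 64 + 8 + 1, so H^73 ≡ 64·125·50 ≡ 183 (mod 209)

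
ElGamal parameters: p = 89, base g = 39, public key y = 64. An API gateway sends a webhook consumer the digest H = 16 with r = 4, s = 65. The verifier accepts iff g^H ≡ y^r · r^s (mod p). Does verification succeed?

fails

Left side g^H mod p:
39^2 = 1521 ≡ 8
39^4 ≡ 8^2 = 64
39^8 ≡ 64^2 = 4096 ≡ 2
39^16 ≡ 2^2 = 4
Right side y^r · r^s mod p:
64^2 = 4096 ≡ 2
64^4 ≡ 2^2 = 4
4^2 = 16
4^4 ≡ 16^2 = 256 ≡ 78
4^8 ≡ 78^2 = 6084 ≡ 32
4^16 ≡ 32^2 = 1024 ≡ 45
4^32 ≡ 45^2 = 2025 ≡ 67
4^64 ≡ 67^2 = 4489 ≡ 39
65 = 64 + 1, so 4^65 ≡ 39·4 ≡ 67 (mod 89)
4·67 = 268 ≡ 1 (mod 89)
4 ≠ 1, so verification fails.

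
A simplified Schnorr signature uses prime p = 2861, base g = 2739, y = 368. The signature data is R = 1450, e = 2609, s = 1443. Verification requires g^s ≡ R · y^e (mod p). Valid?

no

g^s mod p:
2739^2 = 7502121 ≡ 579
2739^4 ≡ 579^2 = 335241 ≡ 504
2739^8 ≡ 504^2 = 254016 ≡ 2248
2739^16 ≡ 2248^2 = 5053504 ≡ 978
2739^32 ≡ 978^2 = 956484 ≡ 910
2739^64 ≡ 910^2 = 828100 ≡ 1271
2739^128 ≡ 1271^2 = 1615441 ≡ 1837
2739^256 ≡ 1837^2 = 3374569 ≡ 1450
2739^512 ≡ 1450^2 = 2102500 ≡ 2526
2739^1024 ≡ 2526^2 = 6380676 ≡ 646
1443 = 1024 + 256 + 128 + 32 + 2 + 1, so 2739^1443 ≡ 646·1450·1837·910·579·2739 ≡ 1330 (mod 2861)
R · y^e mod p:
368^2 = 135424 ≡ 957
368^4 ≡ 957^2 = 915849 ≡ 329
368^8 ≡ 329^2 = 108241 ≡ 2384
368^16 ≡ 2384^2 = 5683456 ≡ 1510
368^32 ≡ 1510^2 = 2280100 ≡ 2744
368^64 ≡ 2744^2 = 7529536 ≡ 2245
368^128 ≡ 2245^2 = 5040025 ≡ 1804
368^256 ≡ 1804^2 = 3254416 ≡ 1459
368^512 ≡ 1459^2 = 2128681 ≡ 97
368^1024 ≡ 97^2 = 9409 ≡ 826
368^2048 ≡ 826^2 = 682276 ≡ 1358
2609 = 2048 + 512 + 32 + 16 + 1, so 368^2609 ≡ 1358·97·2744·1510·368 ≡ 2391 (mod 2861)
1450·2391 = 3466950 ≡ 2279 (mod 2861)
1330 ≠ 2279; the check fails.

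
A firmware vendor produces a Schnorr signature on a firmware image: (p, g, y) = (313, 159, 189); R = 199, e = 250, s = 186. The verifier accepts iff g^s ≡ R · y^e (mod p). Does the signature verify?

does not verify

g^s mod p:
Squares mod 313: 159^1≡159, 159^2≡241, 159^4≡176, 159^8≡302, 159^16≡121, 159^32≡243, 159^64≡205, 159^128≡83
186 = 128 + 32 + 16 + 8 + 2, so 159^186 ≡ 83·243·121·302·241 ≡ 199 (mod 313)
R · y^e mod p:
Squares mod 313: 189^1≡189, 189^2≡39, 189^4≡269, 189^8≡58, 189^16≡234, 189^32≡294, 189^64≡48, 189^128≡113
250 = 128 + 64 + 32 + 16 + 8 + 2, so 189^250 ≡ 113·48·294·234·58·39 ≡ 216 (mod 313)
199·216 = 42984 ≡ 103 (mod 313)
199 ≠ 103; the check fails.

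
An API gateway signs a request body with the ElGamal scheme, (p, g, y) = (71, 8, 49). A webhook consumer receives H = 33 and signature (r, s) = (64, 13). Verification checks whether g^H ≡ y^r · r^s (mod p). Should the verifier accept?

Left side g^H mod p:
8^2 = 64
8^4 ≡ 64^2 = 4096 ≡ 49
8^8 ≡ 49^2 = 2401 ≡ 58
8^16 ≡ 58^2 = 3364 ≡ 27
8^32 ≡ 27^2 = 729 ≡ 19
33 = 32 + 1, so 8^33 ≡ 19·8 ≡ 10 (mod 71)
Right side y^r · r^s mod p:
49^2 = 2401 ≡ 58
49^4 ≡ 58^2 = 3364 ≡ 27
49^8 ≡ 27^2 = 729 ≡ 19
49^16 ≡ 19^2 = 361 ≡ 6
49^32 ≡ 6^2 = 36
49^64 ≡ 36^2 = 1296 ≡ 18
64^2 = 4096 ≡ 49
64^4 ≡ 49^2 = 2401 ≡ 58
64^8 ≡ 58^2 = 3364 ≡ 27
13 = 8 + 4 + 1, so 64^13 ≡ 27·58·64 ≡ 43 (mod 71)
18·43 = 774 ≡ 64 (mod 71)
10 ≠ 64, so verification fails.

reject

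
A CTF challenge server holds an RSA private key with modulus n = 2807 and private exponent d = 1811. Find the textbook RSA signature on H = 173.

2201

H^2 ≡ 173^2 = 29929 ≡ 1859
H^4 ≡ 1859^2 = 3455881 ≡ 464
H^8 ≡ 464^2 = 215296 ≡ 1964
H^16 ≡ 1964^2 = 3857296 ≡ 478
H^32 ≡ 478^2 = 228484 ≡ 1117
H^64 ≡ 1117^2 = 1247689 ≡ 1381
H^128 ≡ 1381^2 = 1907161 ≡ 1208
H^256 ≡ 1208^2 = 1459264 ≡ 2431
H^512 ≡ 2431^2 = 5909761 ≡ 1026
H^1024 ≡ 1026^2 = 1052676 ≡ 51
1811 = 1024 + 512 + 256 + 16 + 2 + 1, so H^1811 ≡ 51·1026·2431·478·1859·173 ≡ 2201 (mod 2807)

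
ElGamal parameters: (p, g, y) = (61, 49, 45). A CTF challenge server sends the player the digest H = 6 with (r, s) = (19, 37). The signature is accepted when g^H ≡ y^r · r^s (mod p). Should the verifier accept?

accept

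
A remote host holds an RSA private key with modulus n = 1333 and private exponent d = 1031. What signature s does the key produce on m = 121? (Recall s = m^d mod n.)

1010

m^2 ≡ 121^2 = 14641 ≡ 1311
m^4 ≡ 1311^2 = 1718721 ≡ 484
m^8 ≡ 484^2 = 234256 ≡ 981
m^16 ≡ 981^2 = 962361 ≡ 1268
m^32 ≡ 1268^2 = 1607824 ≡ 226
m^64 ≡ 226^2 = 51076 ≡ 422
m^128 ≡ 422^2 = 178084 ≡ 795
m^256 ≡ 795^2 = 632025 ≡ 183
m^512 ≡ 183^2 = 33489 ≡ 164
m^1024 ≡ 164^2 = 26896 ≡ 236
1031 = 1024 + 4 + 2 + 1, so m^1031 ≡ 236·484·1311·121 ≡ 1010 (mod 1333)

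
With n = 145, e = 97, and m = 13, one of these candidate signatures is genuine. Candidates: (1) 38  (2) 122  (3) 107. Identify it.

Candidate 1: Squares mod 145: 38^1≡38, 38^2≡139, 38^4≡36, 38^8≡136, 38^16≡81, 38^32≡36, 38^64≡136; 97 = 64 + 32 + 1, so 38^97 ≡ 136·36·38 ≡ 13 (mod 145)
  → matches m = 13
Candidate 2: Squares mod 145: 122^1≡122, 122^2≡94, 122^4≡136, 122^8≡81, 122^16≡36, 122^32≡136, 122^64≡81; 97 = 64 + 32 + 1, so 122^97 ≡ 81·136·122 ≡ 92 (mod 145)
Candidate 3: Squares mod 145: 107^1≡107, 107^2≡139, 107^4≡36, 107^8≡136, 107^16≡81, 107^32≡36, 107^64≡136; 97 = 64 + 32 + 1, so 107^97 ≡ 136·36·107 ≡ 132 (mod 145)

1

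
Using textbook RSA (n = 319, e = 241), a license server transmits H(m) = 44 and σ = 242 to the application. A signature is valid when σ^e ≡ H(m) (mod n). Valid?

σ^2 ≡ 242^2 = 58564 ≡ 187
σ^4 ≡ 187^2 = 34969 ≡ 198
σ^8 ≡ 198^2 = 39204 ≡ 286
σ^16 ≡ 286^2 = 81796 ≡ 132
σ^32 ≡ 132^2 = 17424 ≡ 198
σ^64 ≡ 198^2 = 39204 ≡ 286
σ^128 ≡ 286^2 = 81796 ≡ 132
241 = 128 + 64 + 32 + 16 + 1, so σ^241 ≡ 132·286·198·132·242 ≡ 44 (mod 319)
44 = H(m), so the signature checks out.

yes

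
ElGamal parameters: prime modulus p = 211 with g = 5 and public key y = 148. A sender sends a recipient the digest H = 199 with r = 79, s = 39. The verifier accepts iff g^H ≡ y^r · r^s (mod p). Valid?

Left side g^H mod p:
Squares mod 211: 5^1≡5, 5^2≡25, 5^4≡203, 5^8≡64, 5^16≡87, 5^32≡184, 5^64≡96, 5^128≡143
199 = 128 + 64 + 4 + 2 + 1, so 5^199 ≡ 143·96·203·25·5 ≡ 82 (mod 211)
Right side y^r · r^s mod p:
Squares mod 211: 148^1≡148, 148^2≡171, 148^4≡123, 148^8≡148, 148^16≡171, 148^32≡123, 148^64≡148
79 = 64 + 8 + 4 + 2 + 1, so 148^79 ≡ 148·148·123·171·148 ≡ 171 (mod 211)
Squares mod 211: 79^1≡79, 79^2≡122, 79^4≡114, 79^8≡125, 79^16≡11, 79^32≡121
39 = 32 + 4 + 2 + 1, so 79^39 ≡ 121·114·122·79 ≡ 114 (mod 211)
171·114 = 19494 ≡ 82 (mod 211)
82 ≡ 82 (mod 211), so the signature is genuine.

yes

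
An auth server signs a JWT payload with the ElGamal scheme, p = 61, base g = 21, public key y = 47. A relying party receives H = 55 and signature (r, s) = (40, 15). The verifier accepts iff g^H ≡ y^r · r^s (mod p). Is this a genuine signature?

Left side g^H mod p:
21^2 = 441 ≡ 14
21^4 ≡ 14^2 = 196 ≡ 13
21^8 ≡ 13^2 = 169 ≡ 47
21^16 ≡ 47^2 = 2209 ≡ 13
21^32 ≡ 13^2 = 169 ≡ 47
55 = 32 + 16 + 4 + 2 + 1, so 21^55 ≡ 47·13·13·14·21 ≡ 40 (mod 61)
Right side y^r · r^s mod p:
47^2 = 2209 ≡ 13
47^4 ≡ 13^2 = 169 ≡ 47
47^8 ≡ 47^2 = 2209 ≡ 13
47^16 ≡ 13^2 = 169 ≡ 47
47^32 ≡ 47^2 = 2209 ≡ 13
40 = 32 + 8, so 47^40 ≡ 13·13 ≡ 47 (mod 61)
40^2 = 1600 ≡ 14
40^4 ≡ 14^2 = 196 ≡ 13
40^8 ≡ 13^2 = 169 ≡ 47
15 = 8 + 4 + 2 + 1, so 40^15 ≡ 47·13·14·40 ≡ 11 (mod 61)
47·11 = 517 ≡ 29 (mod 61)
40 ≠ 29, so verification fails.

forged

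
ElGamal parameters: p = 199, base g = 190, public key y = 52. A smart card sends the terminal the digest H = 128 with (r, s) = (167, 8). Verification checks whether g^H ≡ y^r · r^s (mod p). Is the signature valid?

valid

Left side g^H mod p:
Squares mod 199: 190^1≡190, 190^2≡81, 190^4≡193, 190^8≡36, 190^16≡102, 190^32≡56, 190^64≡151, 190^128≡115
190^128 ≡ 115 (mod 199)
Right side y^r · r^s mod p:
Squares mod 199: 52^1≡52, 52^2≡117, 52^4≡157, 52^8≡172, 52^16≡132, 52^32≡111, 52^64≡182, 52^128≡90
167 = 128 + 32 + 4 + 2 + 1, so 52^167 ≡ 90·111·157·117·52 ≡ 117 (mod 199)
Squares mod 199: 167^1≡167, 167^2≡29, 167^4≡45, 167^8≡35
167^8 ≡ 35 (mod 199)
117·35 = 4095 ≡ 115 (mod 199)
115 ≡ 115 (mod 199), so the signature is genuine.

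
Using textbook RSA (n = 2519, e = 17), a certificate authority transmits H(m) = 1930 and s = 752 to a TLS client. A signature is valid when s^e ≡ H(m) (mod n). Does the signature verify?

s^2 ≡ 752^2 = 565504 ≡ 1248
s^4 ≡ 1248^2 = 1557504 ≡ 762
s^8 ≡ 762^2 = 580644 ≡ 1274
s^16 ≡ 1274^2 = 1623076 ≡ 840
17 = 16 + 1, so s^17 ≡ 840·752 ≡ 1930 (mod 2519)
1930 = H(m), so the signature checks out.

verifies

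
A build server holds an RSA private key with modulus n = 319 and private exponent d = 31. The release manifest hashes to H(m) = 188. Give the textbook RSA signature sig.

221

Squares mod 319: (H(m))^1≡188, (H(m))^2≡254, (H(m))^4≡78, (H(m))^8≡23, (H(m))^16≡210
31 = 16 + 8 + 4 + 2 + 1, so (H(m))^31 ≡ 210·23·78·254·188 ≡ 221 (mod 319)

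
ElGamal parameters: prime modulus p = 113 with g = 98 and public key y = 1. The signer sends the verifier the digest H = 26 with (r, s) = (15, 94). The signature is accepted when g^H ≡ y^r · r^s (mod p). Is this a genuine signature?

Left side g^H mod p:
98^2 = 9604 ≡ 112
98^4 ≡ 112^2 = 12544 ≡ 1
98^8 ≡ 1^2 = 1
98^16 ≡ 1^2 = 1
26 = 16 + 8 + 2, so 98^26 ≡ 1·1·112 ≡ 112 (mod 113)
Right side y^r · r^s mod p:
1^2 = 1
1^4 ≡ 1^2 = 1
1^8 ≡ 1^2 = 1
15 = 8 + 4 + 2 + 1, so 1^15 ≡ 1·1·1·1 ≡ 1 (mod 113)
15^2 = 225 ≡ 112
15^4 ≡ 112^2 = 12544 ≡ 1
15^8 ≡ 1^2 = 1
15^16 ≡ 1^2 = 1
15^32 ≡ 1^2 = 1
15^64 ≡ 1^2 = 1
94 = 64 + 16 + 8 + 4 + 2, so 15^94 ≡ 1·1·1·1·112 ≡ 112 (mod 113)
1·112 = 112 ≡ 112 (mod 113)
112 ≡ 112 (mod 113), so the signature is genuine.

genuine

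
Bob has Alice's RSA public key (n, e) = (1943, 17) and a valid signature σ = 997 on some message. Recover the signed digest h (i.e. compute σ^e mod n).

844

σ^17 mod 1943 = 844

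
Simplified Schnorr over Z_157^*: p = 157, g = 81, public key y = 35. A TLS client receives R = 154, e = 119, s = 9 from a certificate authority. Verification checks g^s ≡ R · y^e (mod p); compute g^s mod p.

93

Squares mod 157: 81^1≡81, 81^2≡124, 81^4≡147, 81^8≡100
9 = 8 + 1, so 81^9 ≡ 100·81 ≡ 93 (mod 157)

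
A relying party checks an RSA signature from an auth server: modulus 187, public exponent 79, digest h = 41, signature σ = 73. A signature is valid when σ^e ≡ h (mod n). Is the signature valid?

σ^79 mod 187 = 41
41 = h, so the signature checks out.

valid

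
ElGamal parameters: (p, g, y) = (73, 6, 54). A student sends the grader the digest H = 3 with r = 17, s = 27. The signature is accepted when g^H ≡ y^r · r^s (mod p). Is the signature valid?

Left side g^H mod p:
6^2 = 36
3 = 2 + 1, so 6^3 ≡ 36·6 ≡ 70 (mod 73)
Right side y^r · r^s mod p:
54^2 = 2916 ≡ 69
54^4 ≡ 69^2 = 4761 ≡ 16
54^8 ≡ 16^2 = 256 ≡ 37
54^16 ≡ 37^2 = 1369 ≡ 55
17 = 16 + 1, so 54^17 ≡ 55·54 ≡ 50 (mod 73)
17^2 = 289 ≡ 70
17^4 ≡ 70^2 = 4900 ≡ 9
17^8 ≡ 9^2 = 81 ≡ 8
17^16 ≡ 8^2 = 64
27 = 16 + 8 + 2 + 1, so 17^27 ≡ 64·8·70·17 ≡ 22 (mod 73)
50·22 = 1100 ≡ 5 (mod 73)
70 ≠ 5, so verification fails.

invalid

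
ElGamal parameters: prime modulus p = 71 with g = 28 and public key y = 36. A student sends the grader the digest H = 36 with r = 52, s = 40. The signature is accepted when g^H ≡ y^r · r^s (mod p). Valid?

Left side g^H mod p:
Squares mod 71: 28^1≡28, 28^2≡3, 28^4≡9, 28^8≡10, 28^16≡29, 28^32≡60
36 = 32 + 4, so 28^36 ≡ 60·9 ≡ 43 (mod 71)
Right side y^r · r^s mod p:
Squares mod 71: 36^1≡36, 36^2≡18, 36^4≡40, 36^8≡38, 36^16≡24, 36^32≡8
52 = 32 + 16 + 4, so 36^52 ≡ 8·24·40 ≡ 12 (mod 71)
Squares mod 71: 52^1≡52, 52^2≡6, 52^4≡36, 52^8≡18, 52^16≡40, 52^32≡38
40 = 32 + 8, so 52^40 ≡ 38·18 ≡ 45 (mod 71)
12·45 = 540 ≡ 43 (mod 71)
43 ≡ 43 (mod 71), so the signature is genuine.

yes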